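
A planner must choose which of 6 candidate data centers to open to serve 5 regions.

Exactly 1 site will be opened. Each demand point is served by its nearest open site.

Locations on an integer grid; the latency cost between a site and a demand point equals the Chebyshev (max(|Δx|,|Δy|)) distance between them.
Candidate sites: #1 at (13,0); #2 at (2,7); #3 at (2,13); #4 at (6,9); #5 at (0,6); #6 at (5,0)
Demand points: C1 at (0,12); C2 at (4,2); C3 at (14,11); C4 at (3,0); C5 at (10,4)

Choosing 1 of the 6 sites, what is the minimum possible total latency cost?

Open {#6}.
  C1→#6 12, C2→#6 2, C3→#6 11, C4→#6 2, C5→#6 5  ⇒ total 32.
Compare {#4}: total 35.
Compare {#2}: total 37.
No size-1 selection does better; minimum is 32.

32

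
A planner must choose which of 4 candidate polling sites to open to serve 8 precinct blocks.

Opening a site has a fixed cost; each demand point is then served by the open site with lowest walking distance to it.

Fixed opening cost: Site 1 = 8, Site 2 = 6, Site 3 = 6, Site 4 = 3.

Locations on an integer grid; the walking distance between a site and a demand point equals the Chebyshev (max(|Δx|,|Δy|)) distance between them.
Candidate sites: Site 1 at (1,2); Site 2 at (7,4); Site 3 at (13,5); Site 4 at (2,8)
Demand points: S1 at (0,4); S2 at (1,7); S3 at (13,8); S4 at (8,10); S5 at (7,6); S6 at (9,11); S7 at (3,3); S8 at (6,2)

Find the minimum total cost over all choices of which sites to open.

41

Open {Site 2, Site 4}: assign each demand point to its cheapest open site.
  S1→Site 4 4, S2→Site 4 1, S3→Site 2 6, S4→Site 2 6, S5→Site 2 2, S6→Site 2 7, S7→Site 2 4, S8→Site 2 2
  walking distance 32, fixed 9 → total 41.
Compare {Site 2, Site 3, Site 4}: walking distance 27 + fixed 15 = 42.
Compare {Site 3, Site 4}: walking distance 35 + fixed 9 = 44.
Compare {Site 1, Site 2, Site 4}: walking distance 28 + fixed 17 = 45.
All other subsets cost ≥ 42. Minimum total cost: 41.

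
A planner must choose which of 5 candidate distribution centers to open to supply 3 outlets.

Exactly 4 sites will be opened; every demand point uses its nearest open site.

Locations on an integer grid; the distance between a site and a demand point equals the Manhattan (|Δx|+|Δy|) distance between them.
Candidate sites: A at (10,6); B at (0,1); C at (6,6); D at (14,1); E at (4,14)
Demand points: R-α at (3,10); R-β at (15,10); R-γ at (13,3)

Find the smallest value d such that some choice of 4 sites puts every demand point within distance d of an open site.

9

Open {A, B, C, D}.
  Farthest demand point is R-β at distance 9 (to A); all others are ≤ 9.
With {A, B, C, E} the worst case is 9.
With {A, B, D, E} the worst case is 9.
No size-4 selection achieves below 9.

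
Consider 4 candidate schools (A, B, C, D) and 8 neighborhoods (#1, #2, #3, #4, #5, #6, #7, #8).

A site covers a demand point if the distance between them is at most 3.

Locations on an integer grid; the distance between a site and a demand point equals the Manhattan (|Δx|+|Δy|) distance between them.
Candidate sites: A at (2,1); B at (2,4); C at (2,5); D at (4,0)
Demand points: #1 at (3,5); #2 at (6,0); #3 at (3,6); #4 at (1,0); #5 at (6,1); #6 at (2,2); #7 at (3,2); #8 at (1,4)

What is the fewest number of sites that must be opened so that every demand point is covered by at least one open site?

Coverage sets (demand points within 3 of each site):
  A: {#4, #6, #7}
  B: {#1, #3, #6, #7, #8}
  C: {#1, #3, #6, #8}
  D: {#2, #4, #5, #7}
No single site covers all 8 demand points.
But {B, D} covers everything, so the minimum is 2.

2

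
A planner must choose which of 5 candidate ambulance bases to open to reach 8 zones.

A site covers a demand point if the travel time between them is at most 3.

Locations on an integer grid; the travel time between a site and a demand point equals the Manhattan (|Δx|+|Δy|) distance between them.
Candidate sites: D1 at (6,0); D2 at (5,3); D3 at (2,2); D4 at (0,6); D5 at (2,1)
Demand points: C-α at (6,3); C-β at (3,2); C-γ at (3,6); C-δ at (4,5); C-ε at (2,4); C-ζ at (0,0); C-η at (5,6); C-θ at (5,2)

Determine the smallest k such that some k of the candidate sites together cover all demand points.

Coverage sets (demand points within 3 of each site):
  D1: {C-α, C-θ}
  D2: {C-α, C-β, C-δ, C-η, C-θ}
  D3: {C-β, C-ε, C-θ}
  D4: {C-γ}
  D5: {C-β, C-ε, C-ζ}
No 2 sites suffice: every size-2 union leaves at least one demand point uncovered.
But {D2, D4, D5} covers everything, so the minimum is 3.

3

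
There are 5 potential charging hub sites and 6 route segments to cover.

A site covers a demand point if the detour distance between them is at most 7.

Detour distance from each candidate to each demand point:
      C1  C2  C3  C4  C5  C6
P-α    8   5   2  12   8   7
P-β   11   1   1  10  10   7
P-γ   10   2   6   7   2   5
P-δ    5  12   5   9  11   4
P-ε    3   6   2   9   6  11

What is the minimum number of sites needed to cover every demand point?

Coverage sets (demand points within 7 of each site):
  P-α: {C2, C3, C6}
  P-β: {C2, C3, C6}
  P-γ: {C2, C3, C4, C5, C6}
  P-δ: {C1, C3, C6}
  P-ε: {C1, C2, C3, C5}
No single site covers all 6 demand points.
But {P-γ, P-δ} covers everything, so the minimum is 2.

2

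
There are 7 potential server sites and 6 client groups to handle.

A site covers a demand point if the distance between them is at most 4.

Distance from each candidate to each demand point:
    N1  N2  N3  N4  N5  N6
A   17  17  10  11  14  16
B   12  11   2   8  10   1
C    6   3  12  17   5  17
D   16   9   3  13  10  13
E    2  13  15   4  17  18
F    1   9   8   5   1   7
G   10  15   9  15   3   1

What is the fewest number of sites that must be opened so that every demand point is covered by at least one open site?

4

Coverage sets (demand points within 4 of each site):
  A: {}
  B: {N3, N6}
  C: {N2}
  D: {N3}
  E: {N1, N4}
  F: {N1, N5}
  G: {N5, N6}
No 3 sites suffice: every size-3 union leaves at least one demand point uncovered.
But {B, C, E, F} covers everything, so the minimum is 4.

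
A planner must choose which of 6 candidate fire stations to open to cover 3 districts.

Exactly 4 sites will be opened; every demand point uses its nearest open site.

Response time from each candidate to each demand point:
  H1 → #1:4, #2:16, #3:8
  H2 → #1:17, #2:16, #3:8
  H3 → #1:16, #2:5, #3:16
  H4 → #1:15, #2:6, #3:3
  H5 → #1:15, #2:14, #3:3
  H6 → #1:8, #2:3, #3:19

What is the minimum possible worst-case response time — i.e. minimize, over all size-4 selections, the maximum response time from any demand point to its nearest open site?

4

Open {H1, H2, H4, H6}.
  Farthest demand point is #1 at response time 4 (to H1); all others are ≤ 4.
With {H1, H2, H5, H6} the worst case is 4.
With {H1, H3, H4, H6} the worst case is 4.
No size-4 selection achieves below 4.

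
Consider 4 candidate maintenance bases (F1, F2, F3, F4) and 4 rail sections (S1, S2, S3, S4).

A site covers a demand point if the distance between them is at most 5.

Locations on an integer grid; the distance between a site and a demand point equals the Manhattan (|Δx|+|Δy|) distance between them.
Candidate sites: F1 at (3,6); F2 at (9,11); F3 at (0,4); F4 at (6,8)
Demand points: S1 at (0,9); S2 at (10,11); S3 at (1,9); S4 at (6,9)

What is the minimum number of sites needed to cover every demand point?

3

Coverage sets (demand points within 5 of each site):
  F1: {S3}
  F2: {S2, S4}
  F3: {S1}
  F4: {S4}
No 2 sites suffice: every size-2 union leaves at least one demand point uncovered.
But {F1, F2, F3} covers everything, so the minimum is 3.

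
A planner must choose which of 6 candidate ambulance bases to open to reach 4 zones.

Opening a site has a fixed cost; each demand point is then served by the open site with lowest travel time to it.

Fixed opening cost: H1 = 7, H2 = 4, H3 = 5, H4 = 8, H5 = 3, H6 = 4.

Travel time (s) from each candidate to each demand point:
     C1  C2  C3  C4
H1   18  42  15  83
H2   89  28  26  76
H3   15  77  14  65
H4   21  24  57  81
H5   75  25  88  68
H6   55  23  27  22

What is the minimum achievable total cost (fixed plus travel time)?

83

Open {H3, H6}: assign each demand point to its cheapest open site.
  C1→H3 15, C2→H6 23, C3→H3 14, C4→H6 22
  travel time 74, fixed 9 → total 83.
Compare {H3, H5, H6}: travel time 74 + fixed 12 = 86.
Compare {H2, H3, H6}: travel time 74 + fixed 13 = 87.
Compare {H1, H6}: travel time 78 + fixed 11 = 89.
All other subsets cost ≥ 86. Minimum total cost: 83.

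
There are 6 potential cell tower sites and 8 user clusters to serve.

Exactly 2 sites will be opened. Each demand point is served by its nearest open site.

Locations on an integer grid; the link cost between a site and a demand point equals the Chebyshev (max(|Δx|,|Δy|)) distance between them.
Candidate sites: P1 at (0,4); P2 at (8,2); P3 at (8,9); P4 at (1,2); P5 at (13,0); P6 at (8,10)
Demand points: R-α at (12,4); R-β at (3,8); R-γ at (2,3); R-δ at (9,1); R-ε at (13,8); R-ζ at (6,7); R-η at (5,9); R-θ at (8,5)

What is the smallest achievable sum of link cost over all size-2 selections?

Open {P2, P3}.
  R-α→P2 4, R-β→P3 5, R-γ→P2 6, R-δ→P2 1, R-ε→P3 5, R-ζ→P3 2, R-η→P3 3, R-θ→P2 3  ⇒ total 29.
Compare {P1, P2}: total 30.
Compare {P2, P6}: total 30.
No size-2 selection does better; minimum is 29.

29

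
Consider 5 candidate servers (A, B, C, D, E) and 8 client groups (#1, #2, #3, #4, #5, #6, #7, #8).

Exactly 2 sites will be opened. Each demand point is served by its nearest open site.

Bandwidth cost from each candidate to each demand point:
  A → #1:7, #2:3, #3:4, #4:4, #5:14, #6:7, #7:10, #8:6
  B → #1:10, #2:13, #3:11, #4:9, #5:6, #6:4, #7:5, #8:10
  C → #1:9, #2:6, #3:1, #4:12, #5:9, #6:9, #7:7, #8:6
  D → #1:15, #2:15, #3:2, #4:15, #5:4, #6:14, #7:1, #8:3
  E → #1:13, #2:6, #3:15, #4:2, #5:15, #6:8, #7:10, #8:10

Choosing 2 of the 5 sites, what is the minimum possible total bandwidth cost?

Open {A, D}.
  #1→A 7, #2→A 3, #3→D 2, #4→A 4, #5→D 4, #6→A 7, #7→D 1, #8→D 3  ⇒ total 31.
Compare {A, B}: total 39.
Compare {D, E}: total 39.
No size-2 selection does better; minimum is 31.

31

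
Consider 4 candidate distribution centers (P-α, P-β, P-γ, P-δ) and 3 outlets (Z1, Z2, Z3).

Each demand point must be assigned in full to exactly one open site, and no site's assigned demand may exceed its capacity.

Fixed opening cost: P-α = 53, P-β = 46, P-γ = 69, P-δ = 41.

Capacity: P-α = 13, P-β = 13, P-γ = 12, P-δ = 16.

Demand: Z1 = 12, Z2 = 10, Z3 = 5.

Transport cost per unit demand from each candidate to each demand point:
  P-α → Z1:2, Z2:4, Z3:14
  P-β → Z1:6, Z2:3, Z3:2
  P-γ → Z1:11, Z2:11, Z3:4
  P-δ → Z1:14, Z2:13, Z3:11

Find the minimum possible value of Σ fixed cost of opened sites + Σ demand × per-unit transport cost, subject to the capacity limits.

Open {P-α, P-β, P-γ}; cheapest assignment that respects the capacities:
  P-α (cap 13, load 12): Z1 — cost 12×2 = 24
  P-β (cap 13, load 10): Z2 — cost 10×3 = 30
  P-γ (cap 12, load 5): Z3 — cost 5×4 = 20
  Shipping 74, fixed 168 → total 242.
  Any other capacity-feasible assignment to {P-α, P-β, P-γ} ships for at least 74.
Compare {P-α, P-β, P-δ}: its best feasible assignment gives total 249.
Compare {P-α, P-β, P-γ, P-δ}: its best feasible assignment gives total 283.
Every other set of open sites that can feasibly serve all demand totals ≥ 249 even under its best assignment. Minimum: 242.

242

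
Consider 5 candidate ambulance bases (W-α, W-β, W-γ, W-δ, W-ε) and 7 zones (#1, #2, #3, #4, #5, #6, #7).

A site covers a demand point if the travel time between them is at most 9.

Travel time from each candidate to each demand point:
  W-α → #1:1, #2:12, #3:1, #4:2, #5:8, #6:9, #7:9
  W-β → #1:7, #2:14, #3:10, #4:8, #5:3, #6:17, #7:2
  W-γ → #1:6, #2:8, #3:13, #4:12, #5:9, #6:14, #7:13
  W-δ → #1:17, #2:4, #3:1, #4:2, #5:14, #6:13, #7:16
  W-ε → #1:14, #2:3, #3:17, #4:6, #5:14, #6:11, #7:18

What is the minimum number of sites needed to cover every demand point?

2

Coverage sets (demand points within 9 of each site):
  W-α: {#1, #3, #4, #5, #6, #7}
  W-β: {#1, #4, #5, #7}
  W-γ: {#1, #2, #5}
  W-δ: {#2, #3, #4}
  W-ε: {#2, #4}
No single site covers all 7 demand points.
But {W-α, W-γ} covers everything, so the minimum is 2.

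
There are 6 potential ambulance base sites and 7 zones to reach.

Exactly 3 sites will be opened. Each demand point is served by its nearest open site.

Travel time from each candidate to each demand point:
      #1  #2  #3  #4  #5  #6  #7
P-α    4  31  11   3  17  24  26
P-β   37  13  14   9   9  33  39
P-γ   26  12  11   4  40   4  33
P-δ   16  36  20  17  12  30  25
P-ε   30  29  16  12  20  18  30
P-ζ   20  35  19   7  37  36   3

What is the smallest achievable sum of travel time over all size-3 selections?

54

Open {P-α, P-γ, P-ζ}.
  #1→P-α 4, #2→P-γ 12, #3→P-α 11, #4→P-α 3, #5→P-α 17, #6→P-γ 4, #7→P-ζ 3  ⇒ total 54.
Compare {P-γ, P-δ, P-ζ}: total 62.
Compare {P-β, P-γ, P-ζ}: total 63.
No size-3 selection does better; minimum is 54.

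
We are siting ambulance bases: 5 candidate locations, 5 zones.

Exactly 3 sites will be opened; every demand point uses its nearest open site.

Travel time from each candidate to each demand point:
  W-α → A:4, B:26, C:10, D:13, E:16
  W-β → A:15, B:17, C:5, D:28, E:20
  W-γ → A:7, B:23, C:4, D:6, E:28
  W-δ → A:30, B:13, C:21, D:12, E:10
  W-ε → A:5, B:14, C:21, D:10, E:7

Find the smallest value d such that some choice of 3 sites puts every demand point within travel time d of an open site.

Open {W-α, W-β, W-δ}.
  Farthest demand point is B at travel time 13 (to W-δ); all others are ≤ 13.
With {W-α, W-γ, W-δ} the worst case is 13.
With {W-α, W-δ, W-ε} the worst case is 13.
No size-3 selection achieves below 13.

13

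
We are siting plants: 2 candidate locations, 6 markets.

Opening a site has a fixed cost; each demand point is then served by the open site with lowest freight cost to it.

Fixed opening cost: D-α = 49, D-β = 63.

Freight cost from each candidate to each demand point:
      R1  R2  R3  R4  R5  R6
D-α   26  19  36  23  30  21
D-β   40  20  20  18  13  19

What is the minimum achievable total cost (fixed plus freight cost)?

Open {D-β}: assign each demand point to its cheapest open site.
  R1→D-β 40, R2→D-β 20, R3→D-β 20, R4→D-β 18, R5→D-β 13, R6→D-β 19
  freight cost 130, fixed 63 → total 193.
Compare {D-α}: freight cost 155 + fixed 49 = 204.
Compare {D-α, D-β}: freight cost 115 + fixed 112 = 227.

193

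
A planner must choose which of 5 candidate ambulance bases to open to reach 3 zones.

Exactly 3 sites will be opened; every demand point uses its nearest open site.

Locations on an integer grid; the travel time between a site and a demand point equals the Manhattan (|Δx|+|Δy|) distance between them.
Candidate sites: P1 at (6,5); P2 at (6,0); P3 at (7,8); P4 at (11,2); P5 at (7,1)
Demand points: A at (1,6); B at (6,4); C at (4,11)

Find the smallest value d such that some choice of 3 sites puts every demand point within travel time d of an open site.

6

Open {P1, P2, P3}.
  Farthest demand point is A at travel time 6 (to P1); all others are ≤ 6.
With {P1, P3, P4} the worst case is 6.
With {P1, P3, P5} the worst case is 6.
No size-3 selection achieves below 6.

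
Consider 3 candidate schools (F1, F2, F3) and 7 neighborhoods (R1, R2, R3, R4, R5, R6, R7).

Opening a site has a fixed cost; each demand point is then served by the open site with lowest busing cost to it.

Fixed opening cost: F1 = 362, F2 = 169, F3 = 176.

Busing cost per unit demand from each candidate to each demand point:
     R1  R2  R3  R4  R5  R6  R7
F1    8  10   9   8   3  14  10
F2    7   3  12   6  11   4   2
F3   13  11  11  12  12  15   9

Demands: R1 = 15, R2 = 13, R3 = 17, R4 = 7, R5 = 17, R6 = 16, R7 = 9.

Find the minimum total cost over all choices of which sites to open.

828

Open {F2}: assign each demand point to its cheapest open site.
  R1→F2 15×7=105, R2→F2 13×3=39, R3→F2 17×12=204, R4→F2 7×6=42, R5→F2 17×11=187, R6→F2 16×4=64, R7→F2 9×2=18
  busing cost 659, fixed 169 → total 828.
Compare {F2, F3}: busing cost 642 + fixed 345 = 987.
Compare {F1, F2}: busing cost 472 + fixed 531 = 1003.
Compare {F1, F2, F3}: busing cost 472 + fixed 707 = 1179.
All other subsets cost ≥ 987. Minimum total cost: 828.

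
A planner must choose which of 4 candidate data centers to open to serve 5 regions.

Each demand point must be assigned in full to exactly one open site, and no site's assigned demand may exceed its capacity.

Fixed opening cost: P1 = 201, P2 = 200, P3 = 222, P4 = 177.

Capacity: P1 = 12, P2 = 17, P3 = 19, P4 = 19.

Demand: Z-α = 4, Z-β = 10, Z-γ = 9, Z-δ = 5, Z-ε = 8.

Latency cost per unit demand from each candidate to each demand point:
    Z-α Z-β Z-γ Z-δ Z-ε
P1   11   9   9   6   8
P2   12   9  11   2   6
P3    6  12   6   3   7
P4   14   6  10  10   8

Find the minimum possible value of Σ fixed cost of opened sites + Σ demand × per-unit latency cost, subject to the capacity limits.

616

Open {P3, P4}; cheapest assignment that respects the capacities:
  P3 (cap 19, load 18): Z-α, Z-γ, Z-δ — cost 4×6 + 9×6 + 5×3 = 93
  P4 (cap 19, load 18): Z-β, Z-ε — cost 10×6 + 8×8 = 124
  Shipping 217, fixed 399 → total 616.
  Any other capacity-feasible assignment to {P3, P4} ships for at least 217.
Compare {P2, P4}: its best feasible assignment gives total 633.
Compare {P2, P3}: its best feasible assignment gives total 702.
Every other set of open sites that can feasibly serve all demand totals ≥ 633 even under its best assignment. Minimum: 616.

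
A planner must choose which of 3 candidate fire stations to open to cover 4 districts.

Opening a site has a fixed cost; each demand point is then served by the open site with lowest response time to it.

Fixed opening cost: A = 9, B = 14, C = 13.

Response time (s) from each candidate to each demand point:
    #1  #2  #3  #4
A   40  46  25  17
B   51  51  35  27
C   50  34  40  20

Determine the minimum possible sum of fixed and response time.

137

Open {A}: assign each demand point to its cheapest open site.
  #1→A 40, #2→A 46, #3→A 25, #4→A 17
  response time 128, fixed 9 → total 137.
Compare {A, C}: response time 116 + fixed 22 = 138.
Compare {A, B}: response time 128 + fixed 23 = 151.
Compare {A, B, C}: response time 116 + fixed 36 = 152.
All other subsets cost ≥ 138. Minimum total cost: 137.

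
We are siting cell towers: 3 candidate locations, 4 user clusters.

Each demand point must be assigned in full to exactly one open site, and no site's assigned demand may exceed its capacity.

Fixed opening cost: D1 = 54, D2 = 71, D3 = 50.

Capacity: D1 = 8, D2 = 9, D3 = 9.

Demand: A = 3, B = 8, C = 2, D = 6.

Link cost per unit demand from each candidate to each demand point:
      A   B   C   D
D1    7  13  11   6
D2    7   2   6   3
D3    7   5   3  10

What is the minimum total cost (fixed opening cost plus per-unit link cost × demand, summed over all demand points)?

254

Open {D1, D2, D3}; cheapest assignment that respects the capacities:
  D1 (cap 8, load 6): D — cost 6×6 = 36
  D2 (cap 9, load 8): B — cost 8×2 = 16
  D3 (cap 9, load 5): A, C — cost 3×7 + 2×3 = 27
  Shipping 79, fixed 175 → total 254.
  Any other capacity-feasible assignment to {D1, D2, D3} ships for at least 79.
Total demand is 19 and no other set of sites has combined capacity ≥ 19, so {D1, D2, D3} is the only feasible choice of open sites. Minimum: 254.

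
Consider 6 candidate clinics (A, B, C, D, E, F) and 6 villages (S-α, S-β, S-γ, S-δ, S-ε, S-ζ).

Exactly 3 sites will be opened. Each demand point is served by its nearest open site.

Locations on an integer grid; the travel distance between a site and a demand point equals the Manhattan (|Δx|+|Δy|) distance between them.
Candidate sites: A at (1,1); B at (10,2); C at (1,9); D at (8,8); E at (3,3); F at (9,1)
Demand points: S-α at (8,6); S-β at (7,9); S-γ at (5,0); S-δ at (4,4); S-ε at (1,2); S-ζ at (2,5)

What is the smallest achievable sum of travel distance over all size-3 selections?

Open {A, D, E}.
  S-α→D 2, S-β→D 2, S-γ→A 5, S-δ→E 2, S-ε→A 1, S-ζ→E 3  ⇒ total 15.
Compare {B, D, E}: total 17.
Compare {C, D, E}: total 17.
No size-3 selection does better; minimum is 15.

15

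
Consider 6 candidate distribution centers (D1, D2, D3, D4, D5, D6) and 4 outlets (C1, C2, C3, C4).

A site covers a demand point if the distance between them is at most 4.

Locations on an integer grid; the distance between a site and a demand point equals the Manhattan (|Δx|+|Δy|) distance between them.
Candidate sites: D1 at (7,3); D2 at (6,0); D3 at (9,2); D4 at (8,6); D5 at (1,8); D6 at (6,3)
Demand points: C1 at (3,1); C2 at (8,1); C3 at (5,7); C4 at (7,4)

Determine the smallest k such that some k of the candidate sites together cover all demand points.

2

Coverage sets (demand points within 4 of each site):
  D1: {C2, C4}
  D2: {C1, C2}
  D3: {C2, C4}
  D4: {C3, C4}
  D5: {}
  D6: {C2, C4}
No single site covers all 4 demand points.
But {D2, D4} covers everything, so the minimum is 2.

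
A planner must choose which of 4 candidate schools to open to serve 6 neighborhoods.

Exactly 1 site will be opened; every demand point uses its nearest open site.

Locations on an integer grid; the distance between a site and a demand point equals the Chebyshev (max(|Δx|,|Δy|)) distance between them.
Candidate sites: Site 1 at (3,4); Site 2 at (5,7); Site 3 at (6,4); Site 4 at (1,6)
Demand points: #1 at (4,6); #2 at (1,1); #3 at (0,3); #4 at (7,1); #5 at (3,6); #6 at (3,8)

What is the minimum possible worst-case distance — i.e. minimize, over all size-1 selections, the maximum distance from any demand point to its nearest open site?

Open {Site 1}.
  Farthest demand point is #4 at distance 4 (to Site 1); all others are ≤ 4.
With {Site 2} the worst case is 6.
With {Site 3} the worst case is 6.
No size-1 selection achieves below 4.

4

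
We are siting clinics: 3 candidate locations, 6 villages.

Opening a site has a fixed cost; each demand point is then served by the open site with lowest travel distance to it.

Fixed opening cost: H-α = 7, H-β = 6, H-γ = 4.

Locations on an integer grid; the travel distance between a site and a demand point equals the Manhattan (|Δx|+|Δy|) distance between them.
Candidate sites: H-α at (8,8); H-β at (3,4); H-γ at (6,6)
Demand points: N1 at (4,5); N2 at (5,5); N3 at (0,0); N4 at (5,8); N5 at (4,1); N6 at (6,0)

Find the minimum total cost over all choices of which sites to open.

Open {H-β, H-γ}: assign each demand point to its cheapest open site.
  N1→H-β 2, N2→H-γ 2, N3→H-β 7, N4→H-γ 3, N5→H-β 4, N6→H-γ 6
  travel distance 24, fixed 10 → total 34.
Compare {H-β}: travel distance 29 + fixed 6 = 35.
Compare {H-γ}: travel distance 33 + fixed 4 = 37.
Compare {H-α, H-β}: travel distance 26 + fixed 13 = 39.
All other subsets cost ≥ 35. Minimum total cost: 34.

34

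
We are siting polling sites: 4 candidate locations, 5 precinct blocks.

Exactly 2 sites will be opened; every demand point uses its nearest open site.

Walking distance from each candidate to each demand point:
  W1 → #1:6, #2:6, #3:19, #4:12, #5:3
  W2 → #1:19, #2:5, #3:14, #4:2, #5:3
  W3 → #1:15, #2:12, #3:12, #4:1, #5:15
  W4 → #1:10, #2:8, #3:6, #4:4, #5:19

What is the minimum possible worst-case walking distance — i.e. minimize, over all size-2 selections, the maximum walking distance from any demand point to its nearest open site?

Open {W1, W4}.
  Farthest demand point is #1 at walking distance 6 (to W1); all others are ≤ 6.
With {W2, W4} the worst case is 10.
With {W1, W3} the worst case is 12.
No size-2 selection achieves below 6.

6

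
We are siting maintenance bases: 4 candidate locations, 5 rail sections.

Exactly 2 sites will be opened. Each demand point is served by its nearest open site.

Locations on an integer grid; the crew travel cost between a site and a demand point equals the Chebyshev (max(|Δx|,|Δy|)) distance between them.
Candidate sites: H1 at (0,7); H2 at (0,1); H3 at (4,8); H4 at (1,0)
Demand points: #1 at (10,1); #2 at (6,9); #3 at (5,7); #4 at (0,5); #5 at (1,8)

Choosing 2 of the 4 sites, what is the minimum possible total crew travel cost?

Open {H1, H3}.
  #1→H3 7, #2→H3 2, #3→H3 1, #4→H1 2, #5→H1 1  ⇒ total 13.
Compare {H2, H3}: total 17.
Compare {H3, H4}: total 17.
No size-2 selection does better; minimum is 13.

13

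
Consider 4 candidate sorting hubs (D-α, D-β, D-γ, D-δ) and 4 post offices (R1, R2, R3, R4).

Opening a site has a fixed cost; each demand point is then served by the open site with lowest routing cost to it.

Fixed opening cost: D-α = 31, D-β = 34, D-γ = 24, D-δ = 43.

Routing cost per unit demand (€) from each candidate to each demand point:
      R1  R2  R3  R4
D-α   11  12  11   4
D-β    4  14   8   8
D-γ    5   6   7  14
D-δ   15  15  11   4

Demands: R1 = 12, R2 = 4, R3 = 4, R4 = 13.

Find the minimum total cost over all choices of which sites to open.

219

Open {D-α, D-γ}: assign each demand point to its cheapest open site.
  R1→D-γ 12×5=60, R2→D-γ 4×6=24, R3→D-γ 4×7=28, R4→D-α 13×4=52
  routing cost 164, fixed 55 → total 219.
Compare {D-γ, D-δ}: routing cost 164 + fixed 67 = 231.
Compare {D-α, D-β, D-γ}: routing cost 152 + fixed 89 = 241.
Compare {D-α, D-β}: routing cost 180 + fixed 65 = 245.
All other subsets cost ≥ 231. Minimum total cost: 219.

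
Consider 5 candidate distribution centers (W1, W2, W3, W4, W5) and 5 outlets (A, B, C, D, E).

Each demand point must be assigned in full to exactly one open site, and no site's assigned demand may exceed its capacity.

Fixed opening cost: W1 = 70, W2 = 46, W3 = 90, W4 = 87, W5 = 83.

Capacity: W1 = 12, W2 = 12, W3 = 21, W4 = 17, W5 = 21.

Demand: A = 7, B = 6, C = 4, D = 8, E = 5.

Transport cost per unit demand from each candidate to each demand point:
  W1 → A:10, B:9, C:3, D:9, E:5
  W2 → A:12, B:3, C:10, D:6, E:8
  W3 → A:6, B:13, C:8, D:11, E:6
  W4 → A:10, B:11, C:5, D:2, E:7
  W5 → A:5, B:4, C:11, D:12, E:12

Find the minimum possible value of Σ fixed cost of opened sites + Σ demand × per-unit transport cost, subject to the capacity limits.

300

Open {W4, W5}; cheapest assignment that respects the capacities:
  W4 (cap 17, load 17): C, D, E — cost 4×5 + 8×2 + 5×7 = 71
  W5 (cap 21, load 13): A, B — cost 7×5 + 6×4 = 59
  Shipping 130, fixed 170 → total 300.
  Any other capacity-feasible assignment to {W4, W5} ships for at least 130.
Compare {W2, W5}: its best feasible assignment gives total 336.
Compare {W2, W4, W5}: its best feasible assignment gives total 340.
Every other set of open sites that can feasibly serve all demand totals ≥ 336 even under its best assignment. Minimum: 300.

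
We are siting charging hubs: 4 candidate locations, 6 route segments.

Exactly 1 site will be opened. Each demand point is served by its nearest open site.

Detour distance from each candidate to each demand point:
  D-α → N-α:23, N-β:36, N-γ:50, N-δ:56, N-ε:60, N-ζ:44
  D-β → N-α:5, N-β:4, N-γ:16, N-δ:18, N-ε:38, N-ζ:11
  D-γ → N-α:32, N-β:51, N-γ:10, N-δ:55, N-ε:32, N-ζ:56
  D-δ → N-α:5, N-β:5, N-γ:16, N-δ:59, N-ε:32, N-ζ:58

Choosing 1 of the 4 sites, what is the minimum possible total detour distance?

92

Open {D-β}.
  N-α→D-β 5, N-β→D-β 4, N-γ→D-β 16, N-δ→D-β 18, N-ε→D-β 38, N-ζ→D-β 11  ⇒ total 92.
Compare {D-δ}: total 175.
Compare {D-γ}: total 236.
No size-1 selection does better; minimum is 92.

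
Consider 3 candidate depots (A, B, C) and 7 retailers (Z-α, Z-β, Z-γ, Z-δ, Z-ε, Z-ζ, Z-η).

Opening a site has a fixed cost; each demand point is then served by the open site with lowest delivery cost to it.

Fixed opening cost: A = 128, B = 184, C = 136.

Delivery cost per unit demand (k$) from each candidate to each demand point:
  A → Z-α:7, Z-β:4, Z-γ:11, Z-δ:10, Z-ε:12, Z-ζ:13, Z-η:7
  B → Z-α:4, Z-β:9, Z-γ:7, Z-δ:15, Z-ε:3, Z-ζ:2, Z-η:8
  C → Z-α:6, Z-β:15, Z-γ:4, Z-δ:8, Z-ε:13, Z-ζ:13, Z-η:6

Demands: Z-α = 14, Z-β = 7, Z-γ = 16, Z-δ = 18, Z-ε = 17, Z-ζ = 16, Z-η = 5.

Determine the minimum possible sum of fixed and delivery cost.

Open {B, C}: assign each demand point to its cheapest open site.
  Z-α→B 14×4=56, Z-β→B 7×9=63, Z-γ→C 16×4=64, Z-δ→C 18×8=144, Z-ε→B 17×3=51, Z-ζ→B 16×2=32, Z-η→C 5×6=30
  delivery cost 440, fixed 320 → total 760.
Compare {A, B}: delivery cost 494 + fixed 312 = 806.
Compare {B}: delivery cost 624 + fixed 184 = 808.
Compare {A, B, C}: delivery cost 405 + fixed 448 = 853.
All other subsets cost ≥ 806. Minimum total cost: 760.

760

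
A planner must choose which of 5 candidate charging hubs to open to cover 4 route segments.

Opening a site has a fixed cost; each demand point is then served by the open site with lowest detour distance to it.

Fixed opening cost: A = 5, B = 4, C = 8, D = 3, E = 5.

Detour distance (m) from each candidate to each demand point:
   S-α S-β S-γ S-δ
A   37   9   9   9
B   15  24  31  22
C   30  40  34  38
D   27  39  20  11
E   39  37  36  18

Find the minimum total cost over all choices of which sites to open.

Open {A, B}: assign each demand point to its cheapest open site.
  S-α→B 15, S-β→A 9, S-γ→A 9, S-δ→A 9
  detour distance 42, fixed 9 → total 51.
Compare {A, B, D}: detour distance 42 + fixed 12 = 54.
Compare {A, B, E}: detour distance 42 + fixed 14 = 56.
Compare {A, B, C}: detour distance 42 + fixed 17 = 59.
All other subsets cost ≥ 54. Minimum total cost: 51.

51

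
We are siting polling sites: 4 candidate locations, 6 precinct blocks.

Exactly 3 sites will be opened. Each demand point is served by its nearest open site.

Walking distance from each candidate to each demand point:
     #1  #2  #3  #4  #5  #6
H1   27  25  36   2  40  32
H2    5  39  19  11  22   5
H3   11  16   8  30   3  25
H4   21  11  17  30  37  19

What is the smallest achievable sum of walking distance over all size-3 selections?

Open {H1, H2, H3}.
  #1→H2 5, #2→H3 16, #3→H3 8, #4→H1 2, #5→H3 3, #6→H2 5  ⇒ total 39.
Compare {H2, H3, H4}: total 43.
Compare {H1, H3, H4}: total 54.
No size-3 selection does better; minimum is 39.

39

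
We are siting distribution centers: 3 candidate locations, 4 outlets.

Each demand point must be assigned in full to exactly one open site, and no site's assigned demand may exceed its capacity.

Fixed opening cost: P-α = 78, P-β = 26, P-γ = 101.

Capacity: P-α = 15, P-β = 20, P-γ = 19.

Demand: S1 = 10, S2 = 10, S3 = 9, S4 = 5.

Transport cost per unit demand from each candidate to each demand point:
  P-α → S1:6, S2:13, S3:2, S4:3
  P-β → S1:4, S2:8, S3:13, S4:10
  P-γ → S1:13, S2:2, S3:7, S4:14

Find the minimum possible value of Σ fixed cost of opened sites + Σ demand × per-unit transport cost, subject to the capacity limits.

Open {P-α, P-β}; cheapest assignment that respects the capacities:
  P-α (cap 15, load 14): S3, S4 — cost 9×2 + 5×3 = 33
  P-β (cap 20, load 20): S1, S2 — cost 10×4 + 10×8 = 120
  Shipping 153, fixed 104 → total 257.
  Any other capacity-feasible assignment to {P-α, P-β} ships for at least 153.
Compare {P-α, P-β, P-γ}: its best feasible assignment gives total 298.
Compare {P-β, P-γ}: its best feasible assignment gives total 300.
Every other set of open sites that can feasibly serve all demand totals ≥ 298 even under its best assignment. Minimum: 257.

257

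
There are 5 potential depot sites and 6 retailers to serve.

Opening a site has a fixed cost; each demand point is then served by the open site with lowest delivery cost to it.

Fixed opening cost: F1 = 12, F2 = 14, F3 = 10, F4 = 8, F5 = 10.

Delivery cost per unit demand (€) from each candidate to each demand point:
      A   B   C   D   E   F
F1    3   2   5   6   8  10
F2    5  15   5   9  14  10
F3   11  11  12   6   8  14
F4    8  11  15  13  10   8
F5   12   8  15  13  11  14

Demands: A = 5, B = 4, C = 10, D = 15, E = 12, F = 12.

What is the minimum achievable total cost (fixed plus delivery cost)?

Open {F1, F4}: assign each demand point to its cheapest open site.
  A→F1 5×3=15, B→F1 4×2=8, C→F1 10×5=50, D→F1 15×6=90, E→F1 12×8=96, F→F4 12×8=96
  delivery cost 355, fixed 20 → total 375.
Compare {F1, F3, F4}: delivery cost 355 + fixed 30 = 385.
Compare {F1, F4, F5}: delivery cost 355 + fixed 30 = 385.
Compare {F1, F2, F4}: delivery cost 355 + fixed 34 = 389.
All other subsets cost ≥ 385. Minimum total cost: 375.

375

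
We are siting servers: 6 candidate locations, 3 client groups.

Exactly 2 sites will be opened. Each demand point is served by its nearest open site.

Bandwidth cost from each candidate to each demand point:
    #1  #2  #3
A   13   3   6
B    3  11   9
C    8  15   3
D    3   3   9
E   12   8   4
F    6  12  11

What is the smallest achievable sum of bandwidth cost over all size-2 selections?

9

Open {C, D}.
  #1→D 3, #2→D 3, #3→C 3  ⇒ total 9.
Compare {D, E}: total 10.
Compare {A, B}: total 12.
No size-2 selection does better; minimum is 9.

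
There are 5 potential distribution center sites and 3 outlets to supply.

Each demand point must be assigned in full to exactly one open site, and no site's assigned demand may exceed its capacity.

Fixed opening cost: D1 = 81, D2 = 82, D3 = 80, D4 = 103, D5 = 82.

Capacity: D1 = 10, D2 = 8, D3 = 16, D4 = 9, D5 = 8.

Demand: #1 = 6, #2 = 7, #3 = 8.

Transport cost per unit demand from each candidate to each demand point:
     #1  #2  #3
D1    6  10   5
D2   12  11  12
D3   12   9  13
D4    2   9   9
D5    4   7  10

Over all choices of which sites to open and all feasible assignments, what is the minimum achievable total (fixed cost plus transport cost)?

336

Open {D1, D3}; cheapest assignment that respects the capacities:
  D1 (cap 10, load 8): #3 — cost 8×5 = 40
  D3 (cap 16, load 13): #1, #2 — cost 6×12 + 7×9 = 135
  Shipping 175, fixed 161 → total 336.
  Any other capacity-feasible assignment to {D1, D3} ships for at least 175.
Compare {D3, D5}: its best feasible assignment gives total 353.
Compare {D3, D4}: its best feasible assignment gives total 362.
Every other set of open sites that can feasibly serve all demand totals ≥ 353 even under its best assignment. Minimum: 336.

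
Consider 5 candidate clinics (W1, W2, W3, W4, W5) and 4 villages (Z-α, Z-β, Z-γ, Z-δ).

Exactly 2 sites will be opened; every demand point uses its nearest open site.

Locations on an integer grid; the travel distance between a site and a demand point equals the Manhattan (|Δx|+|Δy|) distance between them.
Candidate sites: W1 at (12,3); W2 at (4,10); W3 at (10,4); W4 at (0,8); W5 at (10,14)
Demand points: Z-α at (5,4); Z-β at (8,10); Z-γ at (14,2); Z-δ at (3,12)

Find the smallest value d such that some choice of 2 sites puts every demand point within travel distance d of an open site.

Open {W2, W3}.
  Farthest demand point is Z-γ at travel distance 6 (to W3); all others are ≤ 6.
With {W1, W2} the worst case is 7.
With {W3, W4} the worst case is 8.
No size-2 selection achieves below 6.

6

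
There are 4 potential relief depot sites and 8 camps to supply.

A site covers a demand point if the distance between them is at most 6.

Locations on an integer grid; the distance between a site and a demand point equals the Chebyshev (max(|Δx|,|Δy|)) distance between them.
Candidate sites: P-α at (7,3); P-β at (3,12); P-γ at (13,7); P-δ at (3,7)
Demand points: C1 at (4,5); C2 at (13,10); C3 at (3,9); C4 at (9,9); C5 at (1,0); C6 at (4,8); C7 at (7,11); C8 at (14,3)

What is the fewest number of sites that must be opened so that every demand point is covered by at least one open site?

2

Coverage sets (demand points within 6 of each site):
  P-α: {C1, C3, C4, C5, C6}
  P-β: {C3, C4, C6, C7}
  P-γ: {C2, C4, C7, C8}
  P-δ: {C1, C3, C4, C6, C7}
No single site covers all 8 demand points.
But {P-α, P-γ} covers everything, so the minimum is 2.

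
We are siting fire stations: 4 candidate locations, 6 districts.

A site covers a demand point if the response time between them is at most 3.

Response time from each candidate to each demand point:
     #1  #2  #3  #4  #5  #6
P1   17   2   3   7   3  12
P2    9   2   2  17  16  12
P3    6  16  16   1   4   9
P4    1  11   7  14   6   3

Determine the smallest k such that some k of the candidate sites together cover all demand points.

Coverage sets (demand points within 3 of each site):
  P1: {#2, #3, #5}
  P2: {#2, #3}
  P3: {#4}
  P4: {#1, #6}
No 2 sites suffice: every size-2 union leaves at least one demand point uncovered.
But {P1, P3, P4} covers everything, so the minimum is 3.

3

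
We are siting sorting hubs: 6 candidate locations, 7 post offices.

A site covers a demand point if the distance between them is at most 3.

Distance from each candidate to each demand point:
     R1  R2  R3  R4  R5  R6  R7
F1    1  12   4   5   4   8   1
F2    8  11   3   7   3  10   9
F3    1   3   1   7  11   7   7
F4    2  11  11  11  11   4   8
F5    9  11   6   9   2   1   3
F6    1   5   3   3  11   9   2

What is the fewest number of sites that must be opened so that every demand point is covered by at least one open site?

3

Coverage sets (demand points within 3 of each site):
  F1: {R1, R7}
  F2: {R3, R5}
  F3: {R1, R2, R3}
  F4: {R1}
  F5: {R5, R6, R7}
  F6: {R1, R3, R4, R7}
No 2 sites suffice: every size-2 union leaves at least one demand point uncovered.
But {F3, F5, F6} covers everything, so the minimum is 3.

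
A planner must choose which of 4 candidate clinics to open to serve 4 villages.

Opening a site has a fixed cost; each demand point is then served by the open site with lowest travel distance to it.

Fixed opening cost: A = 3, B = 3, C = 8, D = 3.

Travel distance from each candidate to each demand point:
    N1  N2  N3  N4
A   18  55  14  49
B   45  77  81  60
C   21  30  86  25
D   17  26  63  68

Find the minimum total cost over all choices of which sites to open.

Open {A, C, D}: assign each demand point to its cheapest open site.
  N1→D 17, N2→D 26, N3→A 14, N4→C 25
  travel distance 82, fixed 14 → total 96.
Compare {A, C}: travel distance 87 + fixed 11 = 98.
Compare {A, B, C, D}: travel distance 82 + fixed 17 = 99.
Compare {A, B, C}: travel distance 87 + fixed 14 = 101.
All other subsets cost ≥ 98. Minimum total cost: 96.

96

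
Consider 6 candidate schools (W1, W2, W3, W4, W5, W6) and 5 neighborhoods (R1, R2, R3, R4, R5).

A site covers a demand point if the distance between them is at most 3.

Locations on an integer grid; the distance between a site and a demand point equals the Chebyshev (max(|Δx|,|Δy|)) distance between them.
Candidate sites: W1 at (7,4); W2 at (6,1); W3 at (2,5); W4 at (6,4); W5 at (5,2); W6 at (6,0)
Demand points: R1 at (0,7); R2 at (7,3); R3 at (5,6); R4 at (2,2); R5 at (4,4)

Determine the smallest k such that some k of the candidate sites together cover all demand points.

Coverage sets (demand points within 3 of each site):
  W1: {R2, R3, R5}
  W2: {R2, R5}
  W3: {R1, R3, R4, R5}
  W4: {R2, R3, R5}
  W5: {R2, R4, R5}
  W6: {R2}
No single site covers all 5 demand points.
But {W1, W3} covers everything, so the minimum is 2.

2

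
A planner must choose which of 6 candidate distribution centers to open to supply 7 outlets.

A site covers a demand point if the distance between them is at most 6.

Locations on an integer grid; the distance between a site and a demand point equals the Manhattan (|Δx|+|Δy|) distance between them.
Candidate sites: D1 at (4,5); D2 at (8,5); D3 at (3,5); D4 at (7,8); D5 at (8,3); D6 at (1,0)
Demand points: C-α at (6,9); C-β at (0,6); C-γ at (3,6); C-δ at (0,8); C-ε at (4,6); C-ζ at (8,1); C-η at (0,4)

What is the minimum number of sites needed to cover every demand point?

2

Coverage sets (demand points within 6 of each site):
  D1: {C-α, C-β, C-γ, C-ε, C-η}
  D2: {C-α, C-γ, C-ε, C-ζ}
  D3: {C-β, C-γ, C-δ, C-ε, C-η}
  D4: {C-α, C-γ, C-ε}
  D5: {C-ζ}
  D6: {C-η}
No single site covers all 7 demand points.
But {D2, D3} covers everything, so the minimum is 2.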